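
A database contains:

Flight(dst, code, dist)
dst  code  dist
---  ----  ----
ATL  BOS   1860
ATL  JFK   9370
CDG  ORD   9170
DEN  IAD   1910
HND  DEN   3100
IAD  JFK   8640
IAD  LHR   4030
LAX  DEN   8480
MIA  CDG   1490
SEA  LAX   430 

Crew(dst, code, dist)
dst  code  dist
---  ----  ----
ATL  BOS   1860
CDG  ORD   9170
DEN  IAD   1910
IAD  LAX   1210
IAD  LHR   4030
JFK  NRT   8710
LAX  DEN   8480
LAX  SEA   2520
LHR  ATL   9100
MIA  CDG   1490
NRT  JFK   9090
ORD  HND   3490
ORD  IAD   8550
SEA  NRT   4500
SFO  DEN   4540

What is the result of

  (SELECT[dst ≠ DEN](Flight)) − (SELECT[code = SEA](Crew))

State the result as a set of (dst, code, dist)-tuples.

{(ATL, BOS, 1860), (ATL, JFK, 9370), (CDG, ORD, 9170), (HND, DEN, 3100), (IAD, JFK, 8640), (IAD, LHR, 4030), (LAX, DEN, 8480), (MIA, CDG, 1490), (SEA, LAX, 430)}

Filtering on dst ≠ DEN leaves {(ATL, BOS, 1860), (ATL, JFK, 9370), (CDG, ORD, 9170), (HND, DEN, 3100), (IAD, JFK, 8640), (IAD, LHR, 4030), (LAX, DEN, 8480), (MIA, CDG, 1490), (SEA, LAX, 430)}.
Filtering on code = SEA leaves {(LAX, SEA, 2520)}.
Taking the difference: {(ATL, BOS, 1860), (ATL, JFK, 9370), (CDG, ORD, 9170), (HND, DEN, 3100), (IAD, JFK, 8640), (IAD, LHR, 4030), (LAX, DEN, 8480), (MIA, CDG, 1490), (SEA, LAX, 430)}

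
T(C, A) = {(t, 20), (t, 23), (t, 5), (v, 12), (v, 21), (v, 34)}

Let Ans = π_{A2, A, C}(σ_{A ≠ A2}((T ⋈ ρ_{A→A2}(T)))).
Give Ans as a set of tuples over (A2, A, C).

{(12, 21, v), (12, 34, v), (20, 23, t), (20, 5, t), (21, 12, v), (21, 34, v), (23, 20, t), (23, 5, t), (34, 12, v), (34, 21, v), (5, 20, t), (5, 23, t)}

ρ[A→A2]: schema becomes (C, A2); tuples unchanged.
Natural join on C: {(t, 20, 20), (t, 20, 23), (t, 20, 5), (t, 23, 20), (t, 23, 23), (t, 23, 5), (t, 5, 20), (t, 5, 23), (t, 5, 5), (v, 12, 12), (v, 12, 21), (v, 12, 34), (v, 21, 12), (v, 21, 21), (v, 21, 34), (v, 34, 12), (v, 34, 21), (v, 34, 34)}
Selection A ≠ A2: {(t, 20, 23), (t, 20, 5), (t, 23, 20), (t, 23, 5), (t, 5, 20), (t, 5, 23), (v, 12, 21), (v, 12, 34), (v, 21, 12), (v, 21, 34), (v, 34, 12), (v, 34, 21)}
Projecting to A2, A, C: {(12, 21, v), (12, 34, v), (20, 23, t), (20, 5, t), (21, 12, v), (21, 34, v), (23, 20, t), (23, 5, t), (34, 12, v), (34, 21, v), (5, 20, t), (5, 23, t)}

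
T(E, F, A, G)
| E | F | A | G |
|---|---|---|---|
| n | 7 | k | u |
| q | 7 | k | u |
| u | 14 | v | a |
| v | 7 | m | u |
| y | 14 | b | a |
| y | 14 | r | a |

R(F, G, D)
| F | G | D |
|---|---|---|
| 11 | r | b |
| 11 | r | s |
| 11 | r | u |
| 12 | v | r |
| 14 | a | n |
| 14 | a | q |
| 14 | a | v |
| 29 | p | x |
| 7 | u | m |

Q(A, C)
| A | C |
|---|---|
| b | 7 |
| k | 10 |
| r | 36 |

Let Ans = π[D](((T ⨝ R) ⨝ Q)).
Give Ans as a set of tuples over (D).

T ⋈ R (natural join on F, G): {(n, 7, k, u, m), (q, 7, k, u, m), (u, 14, v, a, n), (u, 14, v, a, q), (u, 14, v, a, v), (v, 7, m, u, m), (y, 14, b, a, n), (y, 14, b, a, q), (y, 14, b, a, v), (y, 14, r, a, n), (y, 14, r, a, q), (y, 14, r, a, v)}
(T ⨝ R) ⋈ Q (natural join on A): {(n, 7, k, u, m, 10), (q, 7, k, u, m, 10), (y, 14, b, a, n, 7), (y, 14, b, a, q, 7), (y, 14, b, a, v, 7), (y, 14, r, a, n, 36), (y, 14, r, a, q, 36), (y, 14, r, a, v, 36)}
π[D]: project onto (D) (4 duplicate(s) eliminated) → {m, n, q, v}

{m, n, q, v}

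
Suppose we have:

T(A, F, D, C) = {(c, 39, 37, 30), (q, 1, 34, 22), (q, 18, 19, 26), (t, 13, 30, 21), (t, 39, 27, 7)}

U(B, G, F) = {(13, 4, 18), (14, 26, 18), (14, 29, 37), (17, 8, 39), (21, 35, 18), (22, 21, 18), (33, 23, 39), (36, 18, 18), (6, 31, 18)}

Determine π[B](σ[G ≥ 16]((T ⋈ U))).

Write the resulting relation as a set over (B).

Joining T and U on F yields {(c, 39, 37, 30, 17, 8), (c, 39, 37, 30, 33, 23), (q, 18, 19, 26, 13, 4), (q, 18, 19, 26, 14, 26), (q, 18, 19, 26, 21, 35), (q, 18, 19, 26, 22, 21), (q, 18, 19, 26, 36, 18), (q, 18, 19, 26, 6, 31), (t, 39, 27, 7, 17, 8), (t, 39, 27, 7, 33, 23)}.
Filtering on G ≥ 16 leaves {(c, 39, 37, 30, 33, 23), (q, 18, 19, 26, 14, 26), (q, 18, 19, 26, 21, 35), (q, 18, 19, 26, 22, 21), (q, 18, 19, 26, 36, 18), (q, 18, 19, 26, 6, 31), (t, 39, 27, 7, 33, 23)}.
Projecting to B (1 duplicate(s) eliminated): {14, 21, 22, 33, 36, 6}

{14, 21, 22, 33, 36, 6}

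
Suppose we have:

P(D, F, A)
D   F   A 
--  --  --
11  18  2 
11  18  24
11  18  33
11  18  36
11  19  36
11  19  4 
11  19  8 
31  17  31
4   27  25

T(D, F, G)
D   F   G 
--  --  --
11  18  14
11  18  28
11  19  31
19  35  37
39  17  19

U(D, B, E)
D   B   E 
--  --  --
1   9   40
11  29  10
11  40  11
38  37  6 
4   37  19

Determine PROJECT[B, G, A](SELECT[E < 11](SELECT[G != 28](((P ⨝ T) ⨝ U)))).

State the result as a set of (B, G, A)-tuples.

{(29, 14, 2), (29, 14, 24), (29, 14, 33), (29, 14, 36), (29, 31, 36), (29, 31, 4), (29, 31, 8)}

Joining P and T on D, F yields {(11, 18, 2, 14), (11, 18, 2, 28), (11, 18, 24, 14), (11, 18, 24, 28), (11, 18, 33, 14), (11, 18, 33, 28), (11, 18, 36, 14), (11, 18, 36, 28), (11, 19, 36, 31), (11, 19, 4, 31), (11, 19, 8, 31)}.
Joining (P ⨝ T) and U on D yields {(11, 18, 2, 14, 29, 10), (11, 18, 2, 14, 40, 11), (11, 18, 2, 28, 29, 10), (11, 18, 2, 28, 40, 11), (11, 18, 24, 14, 29, 10), (11, 18, 24, 14, 40, 11), (11, 18, 24, 28, 29, 10), (11, 18, 24, 28, 40, 11), (11, 18, 33, 14, 29, 10), (11, 18, 33, 14, 40, 11), (11, 18, 33, 28, 29, 10), (11, 18, 33, 28, 40, 11), (11, 18, 36, 14, 29, 10), (11, 18, 36, 14, 40, 11), (11, 18, 36, 28, 29, 10), (11, 18, 36, 28, 40, 11), (11, 19, 36, 31, 29, 10), (11, 19, 36, 31, 40, 11), (11, 19, 4, 31, 29, 10), (11, 19, 4, 31, 40, 11), (11, 19, 8, 31, 29, 10), (11, 19, 8, 31, 40, 11)}.
Filtering on G != 28 leaves {(11, 18, 2, 14, 29, 10), (11, 18, 2, 14, 40, 11), (11, 18, 24, 14, 29, 10), (11, 18, 24, 14, 40, 11), (11, 18, 33, 14, 29, 10), (11, 18, 33, 14, 40, 11), (11, 18, 36, 14, 29, 10), (11, 18, 36, 14, 40, 11), (11, 19, 36, 31, 29, 10), (11, 19, 36, 31, 40, 11), (11, 19, 4, 31, 29, 10), (11, 19, 4, 31, 40, 11), (11, 19, 8, 31, 29, 10), (11, 19, 8, 31, 40, 11)}.
Filtering on E < 11 leaves {(11, 18, 2, 14, 29, 10), (11, 18, 24, 14, 29, 10), (11, 18, 33, 14, 29, 10), (11, 18, 36, 14, 29, 10), (11, 19, 36, 31, 29, 10), (11, 19, 4, 31, 29, 10), (11, 19, 8, 31, 29, 10)}.
π[B, G, A]: project onto (B, G, A) → {(29, 14, 2), (29, 14, 24), (29, 14, 33), (29, 14, 36), (29, 31, 36), (29, 31, 4), (29, 31, 8)}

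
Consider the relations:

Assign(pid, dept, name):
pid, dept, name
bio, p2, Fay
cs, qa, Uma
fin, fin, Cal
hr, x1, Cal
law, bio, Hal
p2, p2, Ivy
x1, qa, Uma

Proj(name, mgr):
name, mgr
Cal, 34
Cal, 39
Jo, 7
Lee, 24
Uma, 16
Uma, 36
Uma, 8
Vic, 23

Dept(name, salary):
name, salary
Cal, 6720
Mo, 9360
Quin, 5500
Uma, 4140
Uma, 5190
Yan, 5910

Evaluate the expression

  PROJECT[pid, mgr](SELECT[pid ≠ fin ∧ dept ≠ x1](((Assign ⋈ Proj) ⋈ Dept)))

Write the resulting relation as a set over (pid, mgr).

{(cs, 16), (cs, 36), (cs, 8), (x1, 16), (x1, 36), (x1, 8)}

Natural join on name: {(cs, qa, Uma, 16), (cs, qa, Uma, 36), (cs, qa, Uma, 8), (fin, fin, Cal, 34), (fin, fin, Cal, 39), (hr, x1, Cal, 34), (hr, x1, Cal, 39), (x1, qa, Uma, 16), (x1, qa, Uma, 36), (x1, qa, Uma, 8)}
Natural join on name: {(cs, qa, Uma, 16, 4140), (cs, qa, Uma, 16, 5190), (cs, qa, Uma, 36, 4140), (cs, qa, Uma, 36, 5190), (cs, qa, Uma, 8, 4140), (cs, qa, Uma, 8, 5190), (fin, fin, Cal, 34, 6720), (fin, fin, Cal, 39, 6720), (hr, x1, Cal, 34, 6720), (hr, x1, Cal, 39, 6720), (x1, qa, Uma, 16, 4140), (x1, qa, Uma, 16, 5190), (x1, qa, Uma, 36, 4140), (x1, qa, Uma, 36, 5190), (x1, qa, Uma, 8, 4140), (x1, qa, Uma, 8, 5190)}
Filtering on pid ≠ fin ∧ dept ≠ x1 leaves {(cs, qa, Uma, 16, 4140), (cs, qa, Uma, 16, 5190), (cs, qa, Uma, 36, 4140), (cs, qa, Uma, 36, 5190), (cs, qa, Uma, 8, 4140), (cs, qa, Uma, 8, 5190), (x1, qa, Uma, 16, 4140), (x1, qa, Uma, 16, 5190), (x1, qa, Uma, 36, 4140), (x1, qa, Uma, 36, 5190), (x1, qa, Uma, 8, 4140), (x1, qa, Uma, 8, 5190)}.
Projecting to pid, mgr (6 duplicate(s) eliminated): {(cs, 16), (cs, 36), (cs, 8), (x1, 16), (x1, 36), (x1, 8)}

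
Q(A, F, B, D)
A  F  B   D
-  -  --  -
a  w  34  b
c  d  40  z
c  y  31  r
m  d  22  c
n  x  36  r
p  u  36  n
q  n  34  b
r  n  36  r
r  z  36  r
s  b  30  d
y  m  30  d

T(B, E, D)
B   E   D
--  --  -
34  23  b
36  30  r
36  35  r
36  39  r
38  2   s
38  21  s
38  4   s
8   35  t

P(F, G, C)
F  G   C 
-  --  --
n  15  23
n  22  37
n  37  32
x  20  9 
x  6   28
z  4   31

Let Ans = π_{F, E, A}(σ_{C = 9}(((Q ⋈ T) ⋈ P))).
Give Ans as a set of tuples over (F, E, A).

Q ⋈ T (natural join on B, D): {(a, w, 34, b, 23), (n, x, 36, r, 30), (n, x, 36, r, 35), (n, x, 36, r, 39), (q, n, 34, b, 23), (r, n, 36, r, 30), (r, n, 36, r, 35), (r, n, 36, r, 39), (r, z, 36, r, 30), (r, z, 36, r, 35), (r, z, 36, r, 39)}
(Q ⋈ T) ⋈ P (natural join on F): {(n, x, 36, r, 30, 20, 9), (n, x, 36, r, 30, 6, 28), (n, x, 36, r, 35, 20, 9), (n, x, 36, r, 35, 6, 28), (n, x, 36, r, 39, 20, 9), (n, x, 36, r, 39, 6, 28), (q, n, 34, b, 23, 15, 23), (q, n, 34, b, 23, 22, 37), (q, n, 34, b, 23, 37, 32), (r, n, 36, r, 30, 15, 23), (r, n, 36, r, 30, 22, 37), (r, n, 36, r, 30, 37, 32), (r, n, 36, r, 35, 15, 23), (r, n, 36, r, 35, 22, 37), (r, n, 36, r, 35, 37, 32), (r, n, 36, r, 39, 15, 23), (r, n, 36, r, 39, 22, 37), (r, n, 36, r, 39, 37, 32), (r, z, 36, r, 30, 4, 31), (r, z, 36, r, 35, 4, 31), (r, z, 36, r, 39, 4, 31)}
Apply σ_{C = 9}; surviving tuples: {(n, x, 36, r, 30, 20, 9), (n, x, 36, r, 35, 20, 9), (n, x, 36, r, 39, 20, 9)}
π_{F, E, A} gives {(x, 30, n), (x, 35, n), (x, 39, n)}.

{(x, 30, n), (x, 35, n), (x, 39, n)}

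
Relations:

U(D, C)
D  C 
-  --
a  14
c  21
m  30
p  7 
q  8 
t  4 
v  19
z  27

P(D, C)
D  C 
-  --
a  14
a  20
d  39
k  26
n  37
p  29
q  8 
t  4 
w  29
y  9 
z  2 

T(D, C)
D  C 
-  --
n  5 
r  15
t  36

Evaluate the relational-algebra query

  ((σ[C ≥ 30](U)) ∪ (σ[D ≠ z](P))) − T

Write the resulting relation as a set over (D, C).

Selection C ≥ 30: {(m, 30)}
Selection D ≠ z: {(a, 14), (a, 20), (d, 39), (k, 26), (n, 37), (p, 29), (q, 8), (t, 4), (w, 29), (y, 9)}
Taking the union: {(a, 14), (a, 20), (d, 39), (k, 26), (m, 30), (n, 37), (p, 29), (q, 8), (t, 4), (w, 29), (y, 9)}
Taking the difference: {(a, 14), (a, 20), (d, 39), (k, 26), (m, 30), (n, 37), (p, 29), (q, 8), (t, 4), (w, 29), (y, 9)}

{(a, 14), (a, 20), (d, 39), (k, 26), (m, 30), (n, 37), (p, 29), (q, 8), (t, 4), (w, 29), (y, 9)}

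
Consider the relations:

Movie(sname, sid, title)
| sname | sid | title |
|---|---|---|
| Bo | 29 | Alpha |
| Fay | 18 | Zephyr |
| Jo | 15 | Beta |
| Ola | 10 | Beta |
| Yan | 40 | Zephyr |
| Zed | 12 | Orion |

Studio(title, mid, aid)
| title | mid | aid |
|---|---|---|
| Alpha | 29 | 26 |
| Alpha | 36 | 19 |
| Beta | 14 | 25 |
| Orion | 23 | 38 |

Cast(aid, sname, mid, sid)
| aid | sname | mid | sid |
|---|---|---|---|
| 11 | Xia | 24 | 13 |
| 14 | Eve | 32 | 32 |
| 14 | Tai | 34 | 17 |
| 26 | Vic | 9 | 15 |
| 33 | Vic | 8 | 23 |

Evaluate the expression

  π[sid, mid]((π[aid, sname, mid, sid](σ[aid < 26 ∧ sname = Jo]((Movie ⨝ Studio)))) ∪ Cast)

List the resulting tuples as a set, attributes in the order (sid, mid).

{(13, 24), (15, 14), (15, 9), (17, 34), (23, 8), (32, 32)}

Movie ⋈ Studio (natural join on title): {(Bo, 29, Alpha, 29, 26), (Bo, 29, Alpha, 36, 19), (Jo, 15, Beta, 14, 25), (Ola, 10, Beta, 14, 25), (Zed, 12, Orion, 23, 38)}
Selection aid < 26 ∧ sname = Jo: {(Jo, 15, Beta, 14, 25)}
Keep only column(s) aid, sname, mid, sid: {(25, Jo, 14, 15)}
Set union of the two operands is {(11, Xia, 24, 13), (14, Eve, 32, 32), (14, Tai, 34, 17), (25, Jo, 14, 15), (26, Vic, 9, 15), (33, Vic, 8, 23)}.
Keep only column(s) sid, mid: {(13, 24), (15, 14), (15, 9), (17, 34), (23, 8), (32, 32)}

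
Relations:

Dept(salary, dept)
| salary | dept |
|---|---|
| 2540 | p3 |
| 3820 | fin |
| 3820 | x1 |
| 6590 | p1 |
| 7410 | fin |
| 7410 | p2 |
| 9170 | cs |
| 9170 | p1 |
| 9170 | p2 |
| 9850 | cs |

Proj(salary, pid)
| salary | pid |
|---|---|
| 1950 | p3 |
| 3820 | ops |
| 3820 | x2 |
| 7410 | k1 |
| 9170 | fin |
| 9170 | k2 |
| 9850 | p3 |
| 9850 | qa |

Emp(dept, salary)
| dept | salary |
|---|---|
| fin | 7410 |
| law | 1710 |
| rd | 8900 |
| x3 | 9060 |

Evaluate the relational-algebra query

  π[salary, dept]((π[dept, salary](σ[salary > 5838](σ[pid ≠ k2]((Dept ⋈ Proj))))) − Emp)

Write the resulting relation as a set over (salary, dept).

{(7410, p2), (9170, cs), (9170, p1), (9170, p2), (9850, cs)}

Dept ⋈ Proj (natural join on salary): {(3820, fin, ops), (3820, fin, x2), (3820, x1, ops), (3820, x1, x2), (7410, fin, k1), (7410, p2, k1), (9170, cs, fin), (9170, cs, k2), (9170, p1, fin), (9170, p1, k2), (9170, p2, fin), (9170, p2, k2), (9850, cs, p3), (9850, cs, qa)}
σ[pid ≠ k2]: keep tuples satisfying pid ≠ k2 → {(3820, fin, ops), (3820, fin, x2), (3820, x1, ops), (3820, x1, x2), (7410, fin, k1), (7410, p2, k1), (9170, cs, fin), (9170, p1, fin), (9170, p2, fin), (9850, cs, p3), (9850, cs, qa)}
σ[salary > 5838]: keep tuples satisfying salary > 5838 → {(7410, fin, k1), (7410, p2, k1), (9170, cs, fin), (9170, p1, fin), (9170, p2, fin), (9850, cs, p3), (9850, cs, qa)}
π_{dept, salary} gives {(cs, 9170), (cs, 9850), (fin, 7410), (p1, 9170), (p2, 7410), (p2, 9170)} (1 duplicate(s) eliminated).
Difference: {(cs, 9170), (cs, 9850), (fin, 7410), (p1, 9170), (p2, 7410), (p2, 9170)} with {(fin, 7410), (law, 1710), (rd, 8900), (x3, 9060)} → {(cs, 9170), (cs, 9850), (p1, 9170), (p2, 7410), (p2, 9170)}
π_{salary, dept} gives {(7410, p2), (9170, cs), (9170, p1), (9170, p2), (9850, cs)}.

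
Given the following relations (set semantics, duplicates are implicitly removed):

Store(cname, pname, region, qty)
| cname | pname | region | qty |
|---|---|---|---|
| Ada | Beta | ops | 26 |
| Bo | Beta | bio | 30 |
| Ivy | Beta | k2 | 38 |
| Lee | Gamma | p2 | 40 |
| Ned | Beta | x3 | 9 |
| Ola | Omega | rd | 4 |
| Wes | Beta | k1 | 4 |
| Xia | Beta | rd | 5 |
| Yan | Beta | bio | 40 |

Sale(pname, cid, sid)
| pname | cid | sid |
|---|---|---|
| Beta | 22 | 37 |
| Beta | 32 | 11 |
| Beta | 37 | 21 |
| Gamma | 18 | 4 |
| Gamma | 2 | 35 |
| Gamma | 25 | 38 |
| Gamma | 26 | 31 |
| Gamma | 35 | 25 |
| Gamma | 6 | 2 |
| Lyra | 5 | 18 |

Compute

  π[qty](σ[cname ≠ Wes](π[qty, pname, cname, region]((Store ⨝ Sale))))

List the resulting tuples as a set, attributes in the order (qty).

{26, 30, 38, 40, 5, 9}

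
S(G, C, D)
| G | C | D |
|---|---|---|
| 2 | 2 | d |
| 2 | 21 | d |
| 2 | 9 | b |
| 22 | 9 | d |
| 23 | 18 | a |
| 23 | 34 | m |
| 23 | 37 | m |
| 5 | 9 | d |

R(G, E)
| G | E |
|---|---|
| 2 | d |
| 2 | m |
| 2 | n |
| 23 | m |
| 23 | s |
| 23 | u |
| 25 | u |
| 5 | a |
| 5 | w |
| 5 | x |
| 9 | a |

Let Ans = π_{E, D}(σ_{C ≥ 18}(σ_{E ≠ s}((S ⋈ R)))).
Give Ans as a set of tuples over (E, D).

Natural join on G: {(2, 2, d, d), (2, 2, d, m), (2, 2, d, n), (2, 21, d, d), (2, 21, d, m), (2, 21, d, n), (2, 9, b, d), (2, 9, b, m), (2, 9, b, n), (23, 18, a, m), (23, 18, a, s), (23, 18, a, u), (23, 34, m, m), (23, 34, m, s), (23, 34, m, u), (23, 37, m, m), (23, 37, m, s), (23, 37, m, u), (5, 9, d, a), (5, 9, d, w), (5, 9, d, x)}
Filtering on E ≠ s leaves {(2, 2, d, d), (2, 2, d, m), (2, 2, d, n), (2, 21, d, d), (2, 21, d, m), (2, 21, d, n), (2, 9, b, d), (2, 9, b, m), (2, 9, b, n), (23, 18, a, m), (23, 18, a, u), (23, 34, m, m), (23, 34, m, u), (23, 37, m, m), (23, 37, m, u), (5, 9, d, a), (5, 9, d, w), (5, 9, d, x)}.
Filtering on C ≥ 18 leaves {(2, 21, d, d), (2, 21, d, m), (2, 21, d, n), (23, 18, a, m), (23, 18, a, u), (23, 34, m, m), (23, 34, m, u), (23, 37, m, m), (23, 37, m, u)}.
π_{E, D} gives {(d, d), (m, a), (m, d), (m, m), (n, d), (u, a), (u, m)} (2 duplicate(s) eliminated).

{(d, d), (m, a), (m, d), (m, m), (n, d), (u, a), (u, m)}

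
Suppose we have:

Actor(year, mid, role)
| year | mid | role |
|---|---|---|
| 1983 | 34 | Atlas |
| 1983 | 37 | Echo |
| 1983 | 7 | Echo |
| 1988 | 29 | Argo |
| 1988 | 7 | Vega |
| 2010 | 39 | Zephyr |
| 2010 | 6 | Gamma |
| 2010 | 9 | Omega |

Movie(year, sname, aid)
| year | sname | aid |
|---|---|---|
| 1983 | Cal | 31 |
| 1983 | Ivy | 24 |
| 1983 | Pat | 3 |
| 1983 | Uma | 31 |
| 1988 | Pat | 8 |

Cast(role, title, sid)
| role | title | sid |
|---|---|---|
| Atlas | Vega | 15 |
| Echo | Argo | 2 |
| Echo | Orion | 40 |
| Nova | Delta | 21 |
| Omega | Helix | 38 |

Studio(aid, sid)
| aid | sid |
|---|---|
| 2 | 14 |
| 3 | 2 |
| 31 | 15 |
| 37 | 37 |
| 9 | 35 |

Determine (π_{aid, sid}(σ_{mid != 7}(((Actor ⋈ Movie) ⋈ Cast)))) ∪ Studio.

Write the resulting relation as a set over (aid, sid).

Actor ⋈ Movie (natural join on year): {(1983, 34, Atlas, Cal, 31), (1983, 34, Atlas, Ivy, 24), (1983, 34, Atlas, Pat, 3), (1983, 34, Atlas, Uma, 31), (1983, 37, Echo, Cal, 31), (1983, 37, Echo, Ivy, 24), (1983, 37, Echo, Pat, 3), (1983, 37, Echo, Uma, 31), (1983, 7, Echo, Cal, 31), (1983, 7, Echo, Ivy, 24), (1983, 7, Echo, Pat, 3), (1983, 7, Echo, Uma, 31), (1988, 29, Argo, Pat, 8), (1988, 7, Vega, Pat, 8)}
(Actor ⋈ Movie) ⋈ Cast (natural join on role): {(1983, 34, Atlas, Cal, 31, Vega, 15), (1983, 34, Atlas, Ivy, 24, Vega, 15), (1983, 34, Atlas, Pat, 3, Vega, 15), (1983, 34, Atlas, Uma, 31, Vega, 15), (1983, 37, Echo, Cal, 31, Argo, 2), (1983, 37, Echo, Cal, 31, Orion, 40), (1983, 37, Echo, Ivy, 24, Argo, 2), (1983, 37, Echo, Ivy, 24, Orion, 40), (1983, 37, Echo, Pat, 3, Argo, 2), (1983, 37, Echo, Pat, 3, Orion, 40), (1983, 37, Echo, Uma, 31, Argo, 2), (1983, 37, Echo, Uma, 31, Orion, 40), (1983, 7, Echo, Cal, 31, Argo, 2), (1983, 7, Echo, Cal, 31, Orion, 40), (1983, 7, Echo, Ivy, 24, Argo, 2), (1983, 7, Echo, Ivy, 24, Orion, 40), (1983, 7, Echo, Pat, 3, Argo, 2), (1983, 7, Echo, Pat, 3, Orion, 40), (1983, 7, Echo, Uma, 31, Argo, 2), (1983, 7, Echo, Uma, 31, Orion, 40)}
σ[mid != 7]: keep tuples satisfying mid != 7 → {(1983, 34, Atlas, Cal, 31, Vega, 15), (1983, 34, Atlas, Ivy, 24, Vega, 15), (1983, 34, Atlas, Pat, 3, Vega, 15), (1983, 34, Atlas, Uma, 31, Vega, 15), (1983, 37, Echo, Cal, 31, Argo, 2), (1983, 37, Echo, Cal, 31, Orion, 40), (1983, 37, Echo, Ivy, 24, Argo, 2), (1983, 37, Echo, Ivy, 24, Orion, 40), (1983, 37, Echo, Pat, 3, Argo, 2), (1983, 37, Echo, Pat, 3, Orion, 40), (1983, 37, Echo, Uma, 31, Argo, 2), (1983, 37, Echo, Uma, 31, Orion, 40)}
π_{aid, sid} gives {(24, 15), (24, 2), (24, 40), (3, 15), (3, 2), (3, 40), (31, 15), (31, 2), (31, 40)} (3 duplicate(s) eliminated).
Set union of the two operands is {(2, 14), (24, 15), (24, 2), (24, 40), (3, 15), (3, 2), (3, 40), (31, 15), (31, 2), (31, 40), (37, 37), (9, 35)}.

{(2, 14), (24, 15), (24, 2), (24, 40), (3, 15), (3, 2), (3, 40), (31, 15), (31, 2), (31, 40), (37, 37), (9, 35)}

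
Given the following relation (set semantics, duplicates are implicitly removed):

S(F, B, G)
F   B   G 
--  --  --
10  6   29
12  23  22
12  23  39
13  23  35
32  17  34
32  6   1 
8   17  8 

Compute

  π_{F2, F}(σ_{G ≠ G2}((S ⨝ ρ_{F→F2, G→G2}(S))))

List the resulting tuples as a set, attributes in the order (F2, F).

ρ[F→F2, G→G2]: schema becomes (F2, B, G2); tuples unchanged.
S ⋈ ρ_{F→F2, G→G2}(S) (natural join on B): {(10, 6, 29, 10, 29), (10, 6, 29, 32, 1), (12, 23, 22, 12, 22), (12, 23, 22, 12, 39), (12, 23, 22, 13, 35), (12, 23, 39, 12, 22), (12, 23, 39, 12, 39), (12, 23, 39, 13, 35), (13, 23, 35, 12, 22), (13, 23, 35, 12, 39), (13, 23, 35, 13, 35), (32, 17, 34, 32, 34), (32, 17, 34, 8, 8), (32, 6, 1, 10, 29), (32, 6, 1, 32, 1), (8, 17, 8, 32, 34), (8, 17, 8, 8, 8)}
Apply σ_{G ≠ G2}; surviving tuples: {(10, 6, 29, 32, 1), (12, 23, 22, 12, 39), (12, 23, 22, 13, 35), (12, 23, 39, 12, 22), (12, 23, 39, 13, 35), (13, 23, 35, 12, 22), (13, 23, 35, 12, 39), (32, 17, 34, 8, 8), (32, 6, 1, 10, 29), (8, 17, 8, 32, 34)}
Keep only column(s) F2, F (3 duplicate(s) eliminated): {(10, 32), (12, 12), (12, 13), (13, 12), (32, 10), (32, 8), (8, 32)}

{(10, 32), (12, 12), (12, 13), (13, 12), (32, 10), (32, 8), (8, 32)}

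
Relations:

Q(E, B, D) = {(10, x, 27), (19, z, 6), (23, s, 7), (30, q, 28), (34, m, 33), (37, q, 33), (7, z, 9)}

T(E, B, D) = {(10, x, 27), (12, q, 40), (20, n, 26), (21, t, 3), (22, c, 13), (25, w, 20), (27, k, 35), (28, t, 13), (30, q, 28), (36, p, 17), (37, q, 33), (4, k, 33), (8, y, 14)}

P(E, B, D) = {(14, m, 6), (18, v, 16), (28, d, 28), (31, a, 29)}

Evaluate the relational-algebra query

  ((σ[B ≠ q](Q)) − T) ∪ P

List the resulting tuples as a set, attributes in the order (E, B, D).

σ[B ≠ q]: keep tuples satisfying B ≠ q → {(10, x, 27), (19, z, 6), (23, s, 7), (34, m, 33), (7, z, 9)}
Difference: {(10, x, 27), (19, z, 6), (23, s, 7), (34, m, 33), (7, z, 9)} with {(10, x, 27), (12, q, 40), (20, n, 26), (21, t, 3), (22, c, 13), (25, w, 20), (27, k, 35), (28, t, 13), (30, q, 28), (36, p, 17), (37, q, 33), (4, k, 33), (8, y, 14)} → {(19, z, 6), (23, s, 7), (34, m, 33), (7, z, 9)}
Union: {(19, z, 6), (23, s, 7), (34, m, 33), (7, z, 9)} with {(14, m, 6), (18, v, 16), (28, d, 28), (31, a, 29)} → {(14, m, 6), (18, v, 16), (19, z, 6), (23, s, 7), (28, d, 28), (31, a, 29), (34, m, 33), (7, z, 9)}

{(14, m, 6), (18, v, 16), (19, z, 6), (23, s, 7), (28, d, 28), (31, a, 29), (34, m, 33), (7, z, 9)}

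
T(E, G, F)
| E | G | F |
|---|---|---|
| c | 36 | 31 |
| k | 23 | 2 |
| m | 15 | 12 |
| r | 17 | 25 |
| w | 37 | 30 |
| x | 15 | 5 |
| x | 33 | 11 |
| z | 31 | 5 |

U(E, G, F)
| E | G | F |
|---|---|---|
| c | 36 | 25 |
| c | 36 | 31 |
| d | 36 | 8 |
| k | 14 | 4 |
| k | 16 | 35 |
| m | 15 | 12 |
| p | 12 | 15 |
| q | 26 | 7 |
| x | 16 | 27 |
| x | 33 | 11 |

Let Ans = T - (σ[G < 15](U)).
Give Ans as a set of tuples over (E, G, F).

{(c, 36, 31), (k, 23, 2), (m, 15, 12), (r, 17, 25), (w, 37, 30), (x, 15, 5), (x, 33, 11), (z, 31, 5)}

Apply σ_{G < 15}; surviving tuples: {(k, 14, 4), (p, 12, 15)}
Difference: {(c, 36, 31), (k, 23, 2), (m, 15, 12), (r, 17, 25), (w, 37, 30), (x, 15, 5), (x, 33, 11), (z, 31, 5)} with {(k, 14, 4), (p, 12, 15)} → {(c, 36, 31), (k, 23, 2), (m, 15, 12), (r, 17, 25), (w, 37, 30), (x, 15, 5), (x, 33, 11), (z, 31, 5)}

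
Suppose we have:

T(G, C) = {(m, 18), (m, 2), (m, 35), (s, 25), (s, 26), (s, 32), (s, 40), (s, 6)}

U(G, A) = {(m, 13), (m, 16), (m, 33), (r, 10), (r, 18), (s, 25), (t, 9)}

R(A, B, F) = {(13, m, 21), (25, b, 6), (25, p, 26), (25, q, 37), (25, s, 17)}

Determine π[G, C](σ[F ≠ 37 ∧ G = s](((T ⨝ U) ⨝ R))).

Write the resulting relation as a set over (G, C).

T ⋈ U (natural join on G): {(m, 18, 13), (m, 18, 16), (m, 18, 33), (m, 2, 13), (m, 2, 16), (m, 2, 33), (m, 35, 13), (m, 35, 16), (m, 35, 33), (s, 25, 25), (s, 26, 25), (s, 32, 25), (s, 40, 25), (s, 6, 25)}
(T ⨝ U) ⋈ R (natural join on A): {(m, 18, 13, m, 21), (m, 2, 13, m, 21), (m, 35, 13, m, 21), (s, 25, 25, b, 6), (s, 25, 25, p, 26), (s, 25, 25, q, 37), (s, 25, 25, s, 17), (s, 26, 25, b, 6), (s, 26, 25, p, 26), (s, 26, 25, q, 37), (s, 26, 25, s, 17), (s, 32, 25, b, 6), (s, 32, 25, p, 26), (s, 32, 25, q, 37), (s, 32, 25, s, 17), (s, 40, 25, b, 6), (s, 40, 25, p, 26), (s, 40, 25, q, 37), (s, 40, 25, s, 17), (s, 6, 25, b, 6), (s, 6, 25, p, 26), (s, 6, 25, q, 37), (s, 6, 25, s, 17)}
Selection F ≠ 37 ∧ G = s: {(s, 25, 25, b, 6), (s, 25, 25, p, 26), (s, 25, 25, s, 17), (s, 26, 25, b, 6), (s, 26, 25, p, 26), (s, 26, 25, s, 17), (s, 32, 25, b, 6), (s, 32, 25, p, 26), (s, 32, 25, s, 17), (s, 40, 25, b, 6), (s, 40, 25, p, 26), (s, 40, 25, s, 17), (s, 6, 25, b, 6), (s, 6, 25, p, 26), (s, 6, 25, s, 17)}
π[G, C]: project onto (G, C) (10 duplicate(s) eliminated) → {(s, 25), (s, 26), (s, 32), (s, 40), (s, 6)}

{(s, 25), (s, 26), (s, 32), (s, 40), (s, 6)}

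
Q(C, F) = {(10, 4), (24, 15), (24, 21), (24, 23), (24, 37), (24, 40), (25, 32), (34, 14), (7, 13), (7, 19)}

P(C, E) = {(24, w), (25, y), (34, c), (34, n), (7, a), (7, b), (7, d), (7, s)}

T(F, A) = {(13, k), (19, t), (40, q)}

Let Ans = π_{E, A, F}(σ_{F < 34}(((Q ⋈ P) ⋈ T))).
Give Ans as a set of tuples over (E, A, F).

{(a, k, 13), (a, t, 19), (b, k, 13), (b, t, 19), (d, k, 13), (d, t, 19), (s, k, 13), (s, t, 19)}

Natural join on C: {(24, 15, w), (24, 21, w), (24, 23, w), (24, 37, w), (24, 40, w), (25, 32, y), (34, 14, c), (34, 14, n), (7, 13, a), (7, 13, b), (7, 13, d), (7, 13, s), (7, 19, a), (7, 19, b), (7, 19, d), (7, 19, s)}
Natural join on F: {(24, 40, w, q), (7, 13, a, k), (7, 13, b, k), (7, 13, d, k), (7, 13, s, k), (7, 19, a, t), (7, 19, b, t), (7, 19, d, t), (7, 19, s, t)}
Apply σ_{F < 34}; surviving tuples: {(7, 13, a, k), (7, 13, b, k), (7, 13, d, k), (7, 13, s, k), (7, 19, a, t), (7, 19, b, t), (7, 19, d, t), (7, 19, s, t)}
Keep only column(s) E, A, F: {(a, k, 13), (a, t, 19), (b, k, 13), (b, t, 19), (d, k, 13), (d, t, 19), (s, k, 13), (s, t, 19)}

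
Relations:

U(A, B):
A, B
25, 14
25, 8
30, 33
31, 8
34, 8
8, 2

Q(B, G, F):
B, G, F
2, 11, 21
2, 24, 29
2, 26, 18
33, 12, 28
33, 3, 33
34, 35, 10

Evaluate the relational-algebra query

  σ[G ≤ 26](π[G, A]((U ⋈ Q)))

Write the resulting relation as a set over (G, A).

Natural join on B: {(30, 33, 12, 28), (30, 33, 3, 33), (8, 2, 11, 21), (8, 2, 24, 29), (8, 2, 26, 18)}
Keep only column(s) G, A: {(11, 8), (12, 30), (24, 8), (26, 8), (3, 30)}
Apply σ_{G ≤ 26}; surviving tuples: {(11, 8), (12, 30), (24, 8), (26, 8), (3, 30)}

{(11, 8), (12, 30), (24, 8), (26, 8), (3, 30)}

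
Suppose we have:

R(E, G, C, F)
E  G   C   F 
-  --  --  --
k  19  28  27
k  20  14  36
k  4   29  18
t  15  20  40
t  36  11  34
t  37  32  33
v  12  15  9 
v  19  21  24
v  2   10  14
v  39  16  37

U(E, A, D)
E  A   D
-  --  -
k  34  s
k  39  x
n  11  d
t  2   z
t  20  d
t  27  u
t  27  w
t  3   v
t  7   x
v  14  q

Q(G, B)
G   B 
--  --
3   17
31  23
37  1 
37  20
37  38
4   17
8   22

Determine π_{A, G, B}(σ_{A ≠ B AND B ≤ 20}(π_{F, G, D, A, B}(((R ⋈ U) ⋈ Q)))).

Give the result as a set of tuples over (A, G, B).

{(2, 37, 1), (2, 37, 20), (20, 37, 1), (27, 37, 1), (27, 37, 20), (3, 37, 1), (3, 37, 20), (34, 4, 17), (39, 4, 17), (7, 37, 1), (7, 37, 20)}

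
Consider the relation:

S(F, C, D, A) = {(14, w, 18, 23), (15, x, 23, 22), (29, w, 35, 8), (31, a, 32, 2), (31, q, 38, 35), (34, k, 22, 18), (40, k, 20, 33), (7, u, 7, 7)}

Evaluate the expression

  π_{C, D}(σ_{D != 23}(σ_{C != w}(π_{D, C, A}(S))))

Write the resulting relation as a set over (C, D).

{(a, 32), (k, 20), (k, 22), (q, 38), (u, 7)}

Keep only column(s) D, C, A: {(18, w, 23), (20, k, 33), (22, k, 18), (23, x, 22), (32, a, 2), (35, w, 8), (38, q, 35), (7, u, 7)}
σ[C != w]: keep tuples satisfying C != w → {(20, k, 33), (22, k, 18), (23, x, 22), (32, a, 2), (38, q, 35), (7, u, 7)}
σ[D != 23]: keep tuples satisfying D != 23 → {(20, k, 33), (22, k, 18), (32, a, 2), (38, q, 35), (7, u, 7)}
Keep only column(s) C, D: {(a, 32), (k, 20), (k, 22), (q, 38), (u, 7)}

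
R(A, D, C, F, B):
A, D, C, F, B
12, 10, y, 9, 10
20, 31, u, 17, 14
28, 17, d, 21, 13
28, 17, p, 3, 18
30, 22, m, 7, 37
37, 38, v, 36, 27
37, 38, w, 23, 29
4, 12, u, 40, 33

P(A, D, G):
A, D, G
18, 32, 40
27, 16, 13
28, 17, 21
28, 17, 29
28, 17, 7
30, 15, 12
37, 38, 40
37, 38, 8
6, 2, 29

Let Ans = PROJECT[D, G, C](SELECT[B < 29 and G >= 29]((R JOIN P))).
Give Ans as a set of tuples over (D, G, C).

R ⋈ P (natural join on A, D): {(28, 17, d, 21, 13, 21), (28, 17, d, 21, 13, 29), (28, 17, d, 21, 13, 7), (28, 17, p, 3, 18, 21), (28, 17, p, 3, 18, 29), (28, 17, p, 3, 18, 7), (37, 38, v, 36, 27, 40), (37, 38, v, 36, 27, 8), (37, 38, w, 23, 29, 40), (37, 38, w, 23, 29, 8)}
Selection B < 29 and G >= 29: {(28, 17, d, 21, 13, 29), (28, 17, p, 3, 18, 29), (37, 38, v, 36, 27, 40)}
π_{D, G, C} gives {(17, 29, d), (17, 29, p), (38, 40, v)}.

{(17, 29, d), (17, 29, p), (38, 40, v)}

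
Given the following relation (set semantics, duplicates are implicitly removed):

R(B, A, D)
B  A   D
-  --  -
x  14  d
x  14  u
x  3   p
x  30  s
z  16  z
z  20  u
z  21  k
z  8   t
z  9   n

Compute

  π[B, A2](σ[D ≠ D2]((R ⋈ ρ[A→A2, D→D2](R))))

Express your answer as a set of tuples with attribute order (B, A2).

{(x, 14), (x, 3), (x, 30), (z, 16), (z, 20), (z, 21), (z, 8), (z, 9)}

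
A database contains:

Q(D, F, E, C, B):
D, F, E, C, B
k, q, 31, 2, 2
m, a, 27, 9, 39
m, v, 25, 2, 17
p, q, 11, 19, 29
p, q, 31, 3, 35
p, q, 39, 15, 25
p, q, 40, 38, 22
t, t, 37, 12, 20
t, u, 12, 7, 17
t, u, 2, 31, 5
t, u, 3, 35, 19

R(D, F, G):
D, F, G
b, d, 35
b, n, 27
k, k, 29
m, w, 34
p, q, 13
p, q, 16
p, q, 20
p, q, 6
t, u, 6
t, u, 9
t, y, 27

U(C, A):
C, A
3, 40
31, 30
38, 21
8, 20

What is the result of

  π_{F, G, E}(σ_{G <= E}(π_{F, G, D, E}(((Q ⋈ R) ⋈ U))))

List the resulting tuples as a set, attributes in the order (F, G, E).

Q ⋈ R (natural join on D, F): {(p, q, 11, 19, 29, 13), (p, q, 11, 19, 29, 16), (p, q, 11, 19, 29, 20), (p, q, 11, 19, 29, 6), (p, q, 31, 3, 35, 13), (p, q, 31, 3, 35, 16), (p, q, 31, 3, 35, 20), (p, q, 31, 3, 35, 6), (p, q, 39, 15, 25, 13), (p, q, 39, 15, 25, 16), (p, q, 39, 15, 25, 20), (p, q, 39, 15, 25, 6), (p, q, 40, 38, 22, 13), (p, q, 40, 38, 22, 16), (p, q, 40, 38, 22, 20), (p, q, 40, 38, 22, 6), (t, u, 12, 7, 17, 6), (t, u, 12, 7, 17, 9), (t, u, 2, 31, 5, 6), (t, u, 2, 31, 5, 9), (t, u, 3, 35, 19, 6), (t, u, 3, 35, 19, 9)}
(Q ⋈ R) ⋈ U (natural join on C): {(p, q, 31, 3, 35, 13, 40), (p, q, 31, 3, 35, 16, 40), (p, q, 31, 3, 35, 20, 40), (p, q, 31, 3, 35, 6, 40), (p, q, 40, 38, 22, 13, 21), (p, q, 40, 38, 22, 16, 21), (p, q, 40, 38, 22, 20, 21), (p, q, 40, 38, 22, 6, 21), (t, u, 2, 31, 5, 6, 30), (t, u, 2, 31, 5, 9, 30)}
π[F, G, D, E]: project onto (F, G, D, E) → {(q, 13, p, 31), (q, 13, p, 40), (q, 16, p, 31), (q, 16, p, 40), (q, 20, p, 31), (q, 20, p, 40), (q, 6, p, 31), (q, 6, p, 40), (u, 6, t, 2), (u, 9, t, 2)}
Apply σ_{G <= E}; surviving tuples: {(q, 13, p, 31), (q, 13, p, 40), (q, 16, p, 31), (q, 16, p, 40), (q, 20, p, 31), (q, 20, p, 40), (q, 6, p, 31), (q, 6, p, 40)}
π[F, G, E]: project onto (F, G, E) → {(q, 13, 31), (q, 13, 40), (q, 16, 31), (q, 16, 40), (q, 20, 31), (q, 20, 40), (q, 6, 31), (q, 6, 40)}

{(q, 13, 31), (q, 13, 40), (q, 16, 31), (q, 16, 40), (q, 20, 31), (q, 20, 40), (q, 6, 31), (q, 6, 40)}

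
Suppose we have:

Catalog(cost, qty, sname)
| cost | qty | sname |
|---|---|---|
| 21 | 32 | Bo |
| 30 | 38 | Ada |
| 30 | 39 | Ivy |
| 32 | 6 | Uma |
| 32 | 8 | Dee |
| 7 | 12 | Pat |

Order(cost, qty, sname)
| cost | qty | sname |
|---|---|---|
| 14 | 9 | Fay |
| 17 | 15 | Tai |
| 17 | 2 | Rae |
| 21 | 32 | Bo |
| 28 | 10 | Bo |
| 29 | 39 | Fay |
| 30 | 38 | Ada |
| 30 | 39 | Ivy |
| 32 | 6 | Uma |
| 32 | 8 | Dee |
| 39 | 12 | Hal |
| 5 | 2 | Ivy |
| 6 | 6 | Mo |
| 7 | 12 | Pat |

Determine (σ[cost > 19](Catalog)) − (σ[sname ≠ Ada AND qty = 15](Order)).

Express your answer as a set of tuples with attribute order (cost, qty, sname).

{(21, 32, Bo), (30, 38, Ada), (30, 39, Ivy), (32, 6, Uma), (32, 8, Dee)}

Filtering on cost > 19 leaves {(21, 32, Bo), (30, 38, Ada), (30, 39, Ivy), (32, 6, Uma), (32, 8, Dee)}.
Filtering on sname ≠ Ada AND qty = 15 leaves {(17, 15, Tai)}.
Difference: {(21, 32, Bo), (30, 38, Ada), (30, 39, Ivy), (32, 6, Uma), (32, 8, Dee)} with {(17, 15, Tai)} → {(21, 32, Bo), (30, 38, Ada), (30, 39, Ivy), (32, 6, Uma), (32, 8, Dee)}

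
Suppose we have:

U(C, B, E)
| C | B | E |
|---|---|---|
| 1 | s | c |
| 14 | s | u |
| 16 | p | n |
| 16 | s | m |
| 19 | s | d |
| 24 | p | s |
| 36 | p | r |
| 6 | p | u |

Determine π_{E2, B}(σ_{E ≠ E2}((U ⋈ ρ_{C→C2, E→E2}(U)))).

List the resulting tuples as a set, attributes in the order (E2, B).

ρ[C→C2, E→E2]: schema becomes (C2, B, E2); tuples unchanged.
Natural join on B: {(1, s, c, 1, c), (1, s, c, 14, u), (1, s, c, 16, m), (1, s, c, 19, d), (14, s, u, 1, c), (14, s, u, 14, u), (14, s, u, 16, m), (14, s, u, 19, d), (16, p, n, 16, n), (16, p, n, 24, s), (16, p, n, 36, r), (16, p, n, 6, u), (16, s, m, 1, c), (16, s, m, 14, u), (16, s, m, 16, m), (16, s, m, 19, d), (19, s, d, 1, c), (19, s, d, 14, u), (19, s, d, 16, m), (19, s, d, 19, d), (24, p, s, 16, n), (24, p, s, 24, s), (24, p, s, 36, r), (24, p, s, 6, u), (36, p, r, 16, n), (36, p, r, 24, s), (36, p, r, 36, r), (36, p, r, 6, u), (6, p, u, 16, n), (6, p, u, 24, s), (6, p, u, 36, r), (6, p, u, 6, u)}
σ[E ≠ E2]: keep tuples satisfying E ≠ E2 → {(1, s, c, 14, u), (1, s, c, 16, m), (1, s, c, 19, d), (14, s, u, 1, c), (14, s, u, 16, m), (14, s, u, 19, d), (16, p, n, 24, s), (16, p, n, 36, r), (16, p, n, 6, u), (16, s, m, 1, c), (16, s, m, 14, u), (16, s, m, 19, d), (19, s, d, 1, c), (19, s, d, 14, u), (19, s, d, 16, m), (24, p, s, 16, n), (24, p, s, 36, r), (24, p, s, 6, u), (36, p, r, 16, n), (36, p, r, 24, s), (36, p, r, 6, u), (6, p, u, 16, n), (6, p, u, 24, s), (6, p, u, 36, r)}
π_{E2, B} gives {(c, s), (d, s), (m, s), (n, p), (r, p), (s, p), (u, p), (u, s)} (16 duplicate(s) eliminated).

{(c, s), (d, s), (m, s), (n, p), (r, p), (s, p), (u, p), (u, s)}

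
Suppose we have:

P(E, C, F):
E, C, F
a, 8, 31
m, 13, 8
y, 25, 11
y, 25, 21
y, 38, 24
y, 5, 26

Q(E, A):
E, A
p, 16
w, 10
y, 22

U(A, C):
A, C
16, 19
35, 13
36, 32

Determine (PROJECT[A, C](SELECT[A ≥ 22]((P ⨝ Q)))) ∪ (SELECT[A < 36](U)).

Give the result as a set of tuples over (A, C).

P ⋈ Q (natural join on E): {(y, 25, 11, 22), (y, 25, 21, 22), (y, 38, 24, 22), (y, 5, 26, 22)}
Apply σ_{A ≥ 22}; surviving tuples: {(y, 25, 11, 22), (y, 25, 21, 22), (y, 38, 24, 22), (y, 5, 26, 22)}
π[A, C]: project onto (A, C) (1 duplicate(s) eliminated) → {(22, 25), (22, 38), (22, 5)}
Apply σ_{A < 36}; surviving tuples: {(16, 19), (35, 13)}
Union: {(22, 25), (22, 38), (22, 5)} with {(16, 19), (35, 13)} → {(16, 19), (22, 25), (22, 38), (22, 5), (35, 13)}

{(16, 19), (22, 25), (22, 38), (22, 5), (35, 13)}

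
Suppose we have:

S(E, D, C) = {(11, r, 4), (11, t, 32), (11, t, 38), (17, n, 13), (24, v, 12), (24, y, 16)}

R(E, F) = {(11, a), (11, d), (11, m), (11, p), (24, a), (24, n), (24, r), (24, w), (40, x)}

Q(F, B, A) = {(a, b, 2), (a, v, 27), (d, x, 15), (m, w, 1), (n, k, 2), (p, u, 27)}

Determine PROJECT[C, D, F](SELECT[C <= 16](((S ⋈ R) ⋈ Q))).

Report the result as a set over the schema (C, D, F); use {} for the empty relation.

{(12, v, a), (12, v, n), (16, y, a), (16, y, n), (4, r, a), (4, r, d), (4, r, m), (4, r, p)}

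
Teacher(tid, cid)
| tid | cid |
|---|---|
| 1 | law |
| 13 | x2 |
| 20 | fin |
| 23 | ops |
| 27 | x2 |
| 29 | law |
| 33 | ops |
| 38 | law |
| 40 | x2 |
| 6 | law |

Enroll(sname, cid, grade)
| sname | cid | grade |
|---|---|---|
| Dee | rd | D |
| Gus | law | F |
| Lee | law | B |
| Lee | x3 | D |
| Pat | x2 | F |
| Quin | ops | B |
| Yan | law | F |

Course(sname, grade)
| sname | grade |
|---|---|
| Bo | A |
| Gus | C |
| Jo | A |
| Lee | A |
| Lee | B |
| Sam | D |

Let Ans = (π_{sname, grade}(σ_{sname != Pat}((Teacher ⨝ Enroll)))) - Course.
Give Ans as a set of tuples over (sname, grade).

Joining Teacher and Enroll on cid yields {(1, law, Gus, F), (1, law, Lee, B), (1, law, Yan, F), (13, x2, Pat, F), (23, ops, Quin, B), (27, x2, Pat, F), (29, law, Gus, F), (29, law, Lee, B), (29, law, Yan, F), (33, ops, Quin, B), (38, law, Gus, F), (38, law, Lee, B), (38, law, Yan, F), (40, x2, Pat, F), (6, law, Gus, F), (6, law, Lee, B), (6, law, Yan, F)}.
Selection sname != Pat: {(1, law, Gus, F), (1, law, Lee, B), (1, law, Yan, F), (23, ops, Quin, B), (29, law, Gus, F), (29, law, Lee, B), (29, law, Yan, F), (33, ops, Quin, B), (38, law, Gus, F), (38, law, Lee, B), (38, law, Yan, F), (6, law, Gus, F), (6, law, Lee, B), (6, law, Yan, F)}
π[sname, grade]: project onto (sname, grade) (10 duplicate(s) eliminated) → {(Gus, F), (Lee, B), (Quin, B), (Yan, F)}
Taking the difference: {(Gus, F), (Quin, B), (Yan, F)}

{(Gus, F), (Quin, B), (Yan, F)}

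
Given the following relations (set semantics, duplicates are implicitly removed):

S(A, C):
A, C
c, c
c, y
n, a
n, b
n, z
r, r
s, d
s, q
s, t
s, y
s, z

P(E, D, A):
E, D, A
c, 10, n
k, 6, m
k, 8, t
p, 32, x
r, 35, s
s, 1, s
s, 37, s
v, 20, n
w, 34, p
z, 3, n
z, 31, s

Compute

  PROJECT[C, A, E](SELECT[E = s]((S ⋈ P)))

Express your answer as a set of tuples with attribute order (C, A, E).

Joining S and P on A yields {(n, a, c, 10), (n, a, v, 20), (n, a, z, 3), (n, b, c, 10), (n, b, v, 20), (n, b, z, 3), (n, z, c, 10), (n, z, v, 20), (n, z, z, 3), (s, d, r, 35), (s, d, s, 1), (s, d, s, 37), (s, d, z, 31), (s, q, r, 35), (s, q, s, 1), (s, q, s, 37), (s, q, z, 31), (s, t, r, 35), (s, t, s, 1), (s, t, s, 37), (s, t, z, 31), (s, y, r, 35), (s, y, s, 1), (s, y, s, 37), (s, y, z, 31), (s, z, r, 35), (s, z, s, 1), (s, z, s, 37), (s, z, z, 31)}.
Selection E = s: {(s, d, s, 1), (s, d, s, 37), (s, q, s, 1), (s, q, s, 37), (s, t, s, 1), (s, t, s, 37), (s, y, s, 1), (s, y, s, 37), (s, z, s, 1), (s, z, s, 37)}
Projecting to C, A, E (5 duplicate(s) eliminated): {(d, s, s), (q, s, s), (t, s, s), (y, s, s), (z, s, s)}

{(d, s, s), (q, s, s), (t, s, s), (y, s, s), (z, s, s)}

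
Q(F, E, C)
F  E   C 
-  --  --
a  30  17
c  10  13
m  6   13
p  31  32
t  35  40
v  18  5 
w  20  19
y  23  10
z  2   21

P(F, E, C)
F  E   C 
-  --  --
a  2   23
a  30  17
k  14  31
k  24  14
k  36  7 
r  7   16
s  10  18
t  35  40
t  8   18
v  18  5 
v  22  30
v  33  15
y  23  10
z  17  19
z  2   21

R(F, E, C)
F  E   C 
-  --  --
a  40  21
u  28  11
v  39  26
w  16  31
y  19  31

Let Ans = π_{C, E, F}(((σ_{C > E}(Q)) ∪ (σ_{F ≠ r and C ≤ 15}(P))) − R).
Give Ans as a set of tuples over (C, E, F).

{(10, 23, y), (13, 10, c), (13, 6, m), (14, 24, k), (15, 33, v), (21, 2, z), (32, 31, p), (40, 35, t), (5, 18, v), (7, 36, k)}

σ[C > E]: keep tuples satisfying C > E → {(c, 10, 13), (m, 6, 13), (p, 31, 32), (t, 35, 40), (z, 2, 21)}
σ[F ≠ r and C ≤ 15]: keep tuples satisfying F ≠ r and C ≤ 15 → {(k, 24, 14), (k, 36, 7), (v, 18, 5), (v, 33, 15), (y, 23, 10)}
Union: {(c, 10, 13), (m, 6, 13), (p, 31, 32), (t, 35, 40), (z, 2, 21)} with {(k, 24, 14), (k, 36, 7), (v, 18, 5), (v, 33, 15), (y, 23, 10)} → {(c, 10, 13), (k, 24, 14), (k, 36, 7), (m, 6, 13), (p, 31, 32), (t, 35, 40), (v, 18, 5), (v, 33, 15), (y, 23, 10), (z, 2, 21)}
Difference: {(c, 10, 13), (k, 24, 14), (k, 36, 7), (m, 6, 13), (p, 31, 32), (t, 35, 40), (v, 18, 5), (v, 33, 15), (y, 23, 10), (z, 2, 21)} with {(a, 40, 21), (u, 28, 11), (v, 39, 26), (w, 16, 31), (y, 19, 31)} → {(c, 10, 13), (k, 24, 14), (k, 36, 7), (m, 6, 13), (p, 31, 32), (t, 35, 40), (v, 18, 5), (v, 33, 15), (y, 23, 10), (z, 2, 21)}
Projecting to C, E, F: {(10, 23, y), (13, 10, c), (13, 6, m), (14, 24, k), (15, 33, v), (21, 2, z), (32, 31, p), (40, 35, t), (5, 18, v), (7, 36, k)}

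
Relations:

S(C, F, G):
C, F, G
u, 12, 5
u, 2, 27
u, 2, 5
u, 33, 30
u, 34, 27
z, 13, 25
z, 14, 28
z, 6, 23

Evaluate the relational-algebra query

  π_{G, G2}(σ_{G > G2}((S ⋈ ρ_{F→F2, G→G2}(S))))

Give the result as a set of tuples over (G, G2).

ρ[F→F2, G→G2]: schema becomes (C, F2, G2); tuples unchanged.
Natural join on C: {(u, 12, 5, 12, 5), (u, 12, 5, 2, 27), (u, 12, 5, 2, 5), (u, 12, 5, 33, 30), (u, 12, 5, 34, 27), (u, 2, 27, 12, 5), (u, 2, 27, 2, 27), (u, 2, 27, 2, 5), (u, 2, 27, 33, 30), (u, 2, 27, 34, 27), (u, 2, 5, 12, 5), (u, 2, 5, 2, 27), (u, 2, 5, 2, 5), (u, 2, 5, 33, 30), (u, 2, 5, 34, 27), (u, 33, 30, 12, 5), (u, 33, 30, 2, 27), (u, 33, 30, 2, 5), (u, 33, 30, 33, 30), (u, 33, 30, 34, 27), (u, 34, 27, 12, 5), (u, 34, 27, 2, 27), (u, 34, 27, 2, 5), (u, 34, 27, 33, 30), (u, 34, 27, 34, 27), (z, 13, 25, 13, 25), (z, 13, 25, 14, 28), (z, 13, 25, 6, 23), (z, 14, 28, 13, 25), (z, 14, 28, 14, 28), (z, 14, 28, 6, 23), (z, 6, 23, 13, 25), (z, 6, 23, 14, 28), (z, 6, 23, 6, 23)}
Apply σ_{G > G2}; surviving tuples: {(u, 2, 27, 12, 5), (u, 2, 27, 2, 5), (u, 33, 30, 12, 5), (u, 33, 30, 2, 27), (u, 33, 30, 2, 5), (u, 33, 30, 34, 27), (u, 34, 27, 12, 5), (u, 34, 27, 2, 5), (z, 13, 25, 6, 23), (z, 14, 28, 13, 25), (z, 14, 28, 6, 23)}
π_{G, G2} gives {(25, 23), (27, 5), (28, 23), (28, 25), (30, 27), (30, 5)} (5 duplicate(s) eliminated).

{(25, 23), (27, 5), (28, 23), (28, 25), (30, 27), (30, 5)}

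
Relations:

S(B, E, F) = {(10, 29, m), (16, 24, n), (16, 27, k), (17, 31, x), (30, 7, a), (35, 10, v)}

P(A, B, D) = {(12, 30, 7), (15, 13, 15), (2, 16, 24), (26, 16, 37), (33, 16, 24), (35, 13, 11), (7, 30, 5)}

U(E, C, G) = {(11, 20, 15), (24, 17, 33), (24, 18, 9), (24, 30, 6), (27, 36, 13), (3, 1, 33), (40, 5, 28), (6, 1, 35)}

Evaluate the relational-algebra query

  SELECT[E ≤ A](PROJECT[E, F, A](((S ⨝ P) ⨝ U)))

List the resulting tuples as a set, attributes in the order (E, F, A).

{(24, n, 26), (24, n, 33), (27, k, 33)}

Natural join on B: {(16, 24, n, 2, 24), (16, 24, n, 26, 37), (16, 24, n, 33, 24), (16, 27, k, 2, 24), (16, 27, k, 26, 37), (16, 27, k, 33, 24), (30, 7, a, 12, 7), (30, 7, a, 7, 5)}
Natural join on E: {(16, 24, n, 2, 24, 17, 33), (16, 24, n, 2, 24, 18, 9), (16, 24, n, 2, 24, 30, 6), (16, 24, n, 26, 37, 17, 33), (16, 24, n, 26, 37, 18, 9), (16, 24, n, 26, 37, 30, 6), (16, 24, n, 33, 24, 17, 33), (16, 24, n, 33, 24, 18, 9), (16, 24, n, 33, 24, 30, 6), (16, 27, k, 2, 24, 36, 13), (16, 27, k, 26, 37, 36, 13), (16, 27, k, 33, 24, 36, 13)}
Keep only column(s) E, F, A (6 duplicate(s) eliminated): {(24, n, 2), (24, n, 26), (24, n, 33), (27, k, 2), (27, k, 26), (27, k, 33)}
Filtering on E ≤ A leaves {(24, n, 26), (24, n, 33), (27, k, 33)}.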